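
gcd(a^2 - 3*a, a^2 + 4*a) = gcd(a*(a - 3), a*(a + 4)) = a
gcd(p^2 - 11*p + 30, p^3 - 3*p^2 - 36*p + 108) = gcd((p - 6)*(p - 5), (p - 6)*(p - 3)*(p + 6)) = p - 6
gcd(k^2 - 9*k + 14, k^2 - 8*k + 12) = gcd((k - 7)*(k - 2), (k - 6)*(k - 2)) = k - 2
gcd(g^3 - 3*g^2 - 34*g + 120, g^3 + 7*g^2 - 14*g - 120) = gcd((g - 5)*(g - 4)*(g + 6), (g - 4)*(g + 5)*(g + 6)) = g^2 + 2*g - 24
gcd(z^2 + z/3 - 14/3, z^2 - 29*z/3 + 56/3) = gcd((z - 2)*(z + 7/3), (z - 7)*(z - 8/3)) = 1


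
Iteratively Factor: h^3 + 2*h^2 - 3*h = (h - 1)*(h^2 + 3*h) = (h - 1)*(h + 3)*(h)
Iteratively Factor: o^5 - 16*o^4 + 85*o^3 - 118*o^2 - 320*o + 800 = (o - 4)*(o^4 - 12*o^3 + 37*o^2 + 30*o - 200) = (o - 5)*(o - 4)*(o^3 - 7*o^2 + 2*o + 40) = (o - 5)^2*(o - 4)*(o^2 - 2*o - 8) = (o - 5)^2*(o - 4)^2*(o + 2)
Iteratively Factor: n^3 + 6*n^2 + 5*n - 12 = (n + 3)*(n^2 + 3*n - 4) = (n + 3)*(n + 4)*(n - 1)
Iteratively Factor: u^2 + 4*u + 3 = (u + 3)*(u + 1)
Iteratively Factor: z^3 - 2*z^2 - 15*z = (z + 3)*(z^2 - 5*z) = z*(z + 3)*(z - 5)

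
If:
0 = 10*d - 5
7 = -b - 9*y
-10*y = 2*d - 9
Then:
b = -71/5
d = 1/2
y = 4/5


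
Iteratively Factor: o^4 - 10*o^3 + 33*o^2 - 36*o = (o)*(o^3 - 10*o^2 + 33*o - 36) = o*(o - 3)*(o^2 - 7*o + 12) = o*(o - 3)^2*(o - 4)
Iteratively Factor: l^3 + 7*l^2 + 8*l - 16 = (l + 4)*(l^2 + 3*l - 4) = (l - 1)*(l + 4)*(l + 4)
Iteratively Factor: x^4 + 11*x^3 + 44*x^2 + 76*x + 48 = (x + 3)*(x^3 + 8*x^2 + 20*x + 16) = (x + 3)*(x + 4)*(x^2 + 4*x + 4) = (x + 2)*(x + 3)*(x + 4)*(x + 2)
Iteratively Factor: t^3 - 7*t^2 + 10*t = (t)*(t^2 - 7*t + 10) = t*(t - 2)*(t - 5)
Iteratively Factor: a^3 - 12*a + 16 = (a - 2)*(a^2 + 2*a - 8) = (a - 2)^2*(a + 4)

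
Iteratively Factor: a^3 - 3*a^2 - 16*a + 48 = (a + 4)*(a^2 - 7*a + 12) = (a - 4)*(a + 4)*(a - 3)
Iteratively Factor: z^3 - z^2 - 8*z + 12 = (z - 2)*(z^2 + z - 6) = (z - 2)*(z + 3)*(z - 2)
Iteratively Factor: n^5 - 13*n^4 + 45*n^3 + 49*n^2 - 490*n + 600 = (n - 5)*(n^4 - 8*n^3 + 5*n^2 + 74*n - 120) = (n - 5)*(n + 3)*(n^3 - 11*n^2 + 38*n - 40) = (n - 5)^2*(n + 3)*(n^2 - 6*n + 8) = (n - 5)^2*(n - 4)*(n + 3)*(n - 2)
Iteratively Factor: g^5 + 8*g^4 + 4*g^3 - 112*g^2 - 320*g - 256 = (g + 4)*(g^4 + 4*g^3 - 12*g^2 - 64*g - 64) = (g - 4)*(g + 4)*(g^3 + 8*g^2 + 20*g + 16) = (g - 4)*(g + 4)^2*(g^2 + 4*g + 4) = (g - 4)*(g + 2)*(g + 4)^2*(g + 2)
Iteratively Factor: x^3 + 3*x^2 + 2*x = (x)*(x^2 + 3*x + 2) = x*(x + 2)*(x + 1)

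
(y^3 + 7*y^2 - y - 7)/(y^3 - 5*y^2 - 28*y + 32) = (y^2 + 8*y + 7)/(y^2 - 4*y - 32)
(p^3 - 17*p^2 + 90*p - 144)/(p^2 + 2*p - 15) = (p^2 - 14*p + 48)/(p + 5)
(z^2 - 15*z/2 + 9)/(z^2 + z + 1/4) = 2*(2*z^2 - 15*z + 18)/(4*z^2 + 4*z + 1)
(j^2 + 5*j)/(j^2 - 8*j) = (j + 5)/(j - 8)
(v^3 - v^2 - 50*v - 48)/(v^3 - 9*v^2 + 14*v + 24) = (v^2 - 2*v - 48)/(v^2 - 10*v + 24)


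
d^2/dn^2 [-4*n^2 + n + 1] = -8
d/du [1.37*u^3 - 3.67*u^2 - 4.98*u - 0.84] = 4.11*u^2 - 7.34*u - 4.98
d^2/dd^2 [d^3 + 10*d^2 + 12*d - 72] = 6*d + 20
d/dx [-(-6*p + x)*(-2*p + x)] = 8*p - 2*x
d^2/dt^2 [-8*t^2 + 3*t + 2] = -16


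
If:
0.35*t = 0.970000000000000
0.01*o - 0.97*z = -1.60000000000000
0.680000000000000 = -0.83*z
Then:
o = -239.47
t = 2.77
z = -0.82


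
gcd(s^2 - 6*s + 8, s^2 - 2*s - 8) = s - 4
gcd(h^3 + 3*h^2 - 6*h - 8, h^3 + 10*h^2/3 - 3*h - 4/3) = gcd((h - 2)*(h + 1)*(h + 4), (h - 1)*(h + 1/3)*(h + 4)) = h + 4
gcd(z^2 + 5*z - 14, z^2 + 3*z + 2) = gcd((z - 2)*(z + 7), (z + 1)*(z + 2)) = 1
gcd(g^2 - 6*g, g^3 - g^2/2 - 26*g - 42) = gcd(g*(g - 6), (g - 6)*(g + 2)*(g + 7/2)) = g - 6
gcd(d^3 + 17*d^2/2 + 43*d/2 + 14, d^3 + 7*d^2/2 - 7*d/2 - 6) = d^2 + 5*d + 4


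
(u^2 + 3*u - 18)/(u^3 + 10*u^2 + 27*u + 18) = (u - 3)/(u^2 + 4*u + 3)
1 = 1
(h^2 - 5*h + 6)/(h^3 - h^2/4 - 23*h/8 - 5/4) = 8*(h - 3)/(8*h^2 + 14*h + 5)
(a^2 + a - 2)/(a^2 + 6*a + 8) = (a - 1)/(a + 4)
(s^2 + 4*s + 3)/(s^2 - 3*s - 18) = (s + 1)/(s - 6)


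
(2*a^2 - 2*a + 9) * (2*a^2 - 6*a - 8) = 4*a^4 - 16*a^3 + 14*a^2 - 38*a - 72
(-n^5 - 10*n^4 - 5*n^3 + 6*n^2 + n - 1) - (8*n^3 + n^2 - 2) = -n^5 - 10*n^4 - 13*n^3 + 5*n^2 + n + 1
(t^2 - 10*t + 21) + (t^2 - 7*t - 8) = 2*t^2 - 17*t + 13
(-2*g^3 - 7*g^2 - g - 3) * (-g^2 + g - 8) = 2*g^5 + 5*g^4 + 10*g^3 + 58*g^2 + 5*g + 24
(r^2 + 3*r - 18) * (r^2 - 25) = r^4 + 3*r^3 - 43*r^2 - 75*r + 450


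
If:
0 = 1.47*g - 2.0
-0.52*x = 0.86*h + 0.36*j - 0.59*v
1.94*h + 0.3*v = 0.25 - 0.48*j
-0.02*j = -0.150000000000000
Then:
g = 1.36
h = -0.111222016255525*x - 1.98666761728219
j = 7.50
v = 0.719235705119065*x + 1.68045059175816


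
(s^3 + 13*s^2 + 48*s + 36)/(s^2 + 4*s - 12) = (s^2 + 7*s + 6)/(s - 2)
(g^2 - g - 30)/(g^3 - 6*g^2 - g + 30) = (g^2 - g - 30)/(g^3 - 6*g^2 - g + 30)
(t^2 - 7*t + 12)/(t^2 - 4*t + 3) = (t - 4)/(t - 1)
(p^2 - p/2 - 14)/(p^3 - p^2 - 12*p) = (p + 7/2)/(p*(p + 3))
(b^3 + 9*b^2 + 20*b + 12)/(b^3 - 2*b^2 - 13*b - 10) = (b + 6)/(b - 5)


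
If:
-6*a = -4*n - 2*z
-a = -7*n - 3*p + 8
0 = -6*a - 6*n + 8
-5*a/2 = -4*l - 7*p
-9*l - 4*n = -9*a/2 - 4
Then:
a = 200/1077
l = 88/3231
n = 412/359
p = 164/3231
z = -624/359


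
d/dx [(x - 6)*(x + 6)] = 2*x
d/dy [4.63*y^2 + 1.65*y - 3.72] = 9.26*y + 1.65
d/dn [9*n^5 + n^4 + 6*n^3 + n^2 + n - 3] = 45*n^4 + 4*n^3 + 18*n^2 + 2*n + 1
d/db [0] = 0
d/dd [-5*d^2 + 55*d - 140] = 55 - 10*d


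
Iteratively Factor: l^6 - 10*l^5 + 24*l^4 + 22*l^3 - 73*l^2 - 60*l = (l + 1)*(l^5 - 11*l^4 + 35*l^3 - 13*l^2 - 60*l) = (l - 4)*(l + 1)*(l^4 - 7*l^3 + 7*l^2 + 15*l) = l*(l - 4)*(l + 1)*(l^3 - 7*l^2 + 7*l + 15) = l*(l - 4)*(l + 1)^2*(l^2 - 8*l + 15) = l*(l - 5)*(l - 4)*(l + 1)^2*(l - 3)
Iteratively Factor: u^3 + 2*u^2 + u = (u)*(u^2 + 2*u + 1) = u*(u + 1)*(u + 1)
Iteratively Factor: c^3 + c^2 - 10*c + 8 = (c - 1)*(c^2 + 2*c - 8) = (c - 2)*(c - 1)*(c + 4)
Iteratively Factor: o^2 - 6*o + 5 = (o - 5)*(o - 1)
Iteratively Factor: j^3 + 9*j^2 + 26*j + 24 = (j + 3)*(j^2 + 6*j + 8) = (j + 2)*(j + 3)*(j + 4)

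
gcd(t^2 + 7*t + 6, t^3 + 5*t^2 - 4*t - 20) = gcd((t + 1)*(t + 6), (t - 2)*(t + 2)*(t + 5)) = 1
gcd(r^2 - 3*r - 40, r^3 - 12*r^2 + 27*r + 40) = r - 8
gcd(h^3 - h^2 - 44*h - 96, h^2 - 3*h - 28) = h + 4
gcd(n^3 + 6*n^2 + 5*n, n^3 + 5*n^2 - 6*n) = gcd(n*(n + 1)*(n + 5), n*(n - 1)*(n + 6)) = n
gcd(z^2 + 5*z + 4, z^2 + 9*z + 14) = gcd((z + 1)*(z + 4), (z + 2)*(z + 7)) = 1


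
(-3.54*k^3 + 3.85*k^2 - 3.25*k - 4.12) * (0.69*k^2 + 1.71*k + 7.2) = -2.4426*k^5 - 3.3969*k^4 - 21.147*k^3 + 19.3197*k^2 - 30.4452*k - 29.664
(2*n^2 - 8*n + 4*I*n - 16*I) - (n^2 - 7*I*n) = n^2 - 8*n + 11*I*n - 16*I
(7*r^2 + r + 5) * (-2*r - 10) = -14*r^3 - 72*r^2 - 20*r - 50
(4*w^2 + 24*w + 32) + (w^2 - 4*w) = 5*w^2 + 20*w + 32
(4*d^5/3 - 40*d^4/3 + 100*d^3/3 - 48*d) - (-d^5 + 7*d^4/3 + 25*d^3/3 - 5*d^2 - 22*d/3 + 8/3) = 7*d^5/3 - 47*d^4/3 + 25*d^3 + 5*d^2 - 122*d/3 - 8/3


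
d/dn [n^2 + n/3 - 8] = 2*n + 1/3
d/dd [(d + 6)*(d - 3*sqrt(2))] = 2*d - 3*sqrt(2) + 6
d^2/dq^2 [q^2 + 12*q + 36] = 2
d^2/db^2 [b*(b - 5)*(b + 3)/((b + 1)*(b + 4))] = 8*(4*b^3 + 21*b^2 + 57*b + 67)/(b^6 + 15*b^5 + 87*b^4 + 245*b^3 + 348*b^2 + 240*b + 64)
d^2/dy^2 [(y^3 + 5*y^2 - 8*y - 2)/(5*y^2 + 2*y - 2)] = 8*(-59*y^3 - 3*y^2 - 72*y - 10)/(125*y^6 + 150*y^5 - 90*y^4 - 112*y^3 + 36*y^2 + 24*y - 8)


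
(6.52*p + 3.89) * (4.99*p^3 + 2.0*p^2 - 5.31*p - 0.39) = 32.5348*p^4 + 32.4511*p^3 - 26.8412*p^2 - 23.1987*p - 1.5171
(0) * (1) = 0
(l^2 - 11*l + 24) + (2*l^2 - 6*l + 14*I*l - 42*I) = 3*l^2 - 17*l + 14*I*l + 24 - 42*I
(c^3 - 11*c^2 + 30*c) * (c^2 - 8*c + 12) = c^5 - 19*c^4 + 130*c^3 - 372*c^2 + 360*c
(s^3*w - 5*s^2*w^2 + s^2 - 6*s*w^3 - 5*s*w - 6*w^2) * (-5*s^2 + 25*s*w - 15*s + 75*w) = -5*s^5*w + 50*s^4*w^2 - 15*s^4*w - 5*s^4 - 95*s^3*w^3 + 150*s^3*w^2 + 50*s^3*w - 15*s^3 - 150*s^2*w^4 - 285*s^2*w^3 - 95*s^2*w^2 + 150*s^2*w - 450*s*w^4 - 150*s*w^3 - 285*s*w^2 - 450*w^3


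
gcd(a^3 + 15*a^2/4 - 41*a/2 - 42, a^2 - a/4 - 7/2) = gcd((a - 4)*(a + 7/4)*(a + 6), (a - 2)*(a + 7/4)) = a + 7/4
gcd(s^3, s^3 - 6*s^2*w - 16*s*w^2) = s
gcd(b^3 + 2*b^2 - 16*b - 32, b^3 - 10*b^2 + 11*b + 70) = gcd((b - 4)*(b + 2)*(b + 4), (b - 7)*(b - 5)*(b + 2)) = b + 2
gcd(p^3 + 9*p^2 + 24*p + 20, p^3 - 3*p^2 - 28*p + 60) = p + 5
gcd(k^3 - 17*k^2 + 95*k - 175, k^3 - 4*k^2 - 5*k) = k - 5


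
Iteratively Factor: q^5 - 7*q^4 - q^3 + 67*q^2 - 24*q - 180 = (q - 3)*(q^4 - 4*q^3 - 13*q^2 + 28*q + 60) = (q - 3)*(q + 2)*(q^3 - 6*q^2 - q + 30) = (q - 5)*(q - 3)*(q + 2)*(q^2 - q - 6) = (q - 5)*(q - 3)^2*(q + 2)*(q + 2)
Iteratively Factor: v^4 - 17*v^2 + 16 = (v - 1)*(v^3 + v^2 - 16*v - 16) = (v - 1)*(v + 4)*(v^2 - 3*v - 4) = (v - 1)*(v + 1)*(v + 4)*(v - 4)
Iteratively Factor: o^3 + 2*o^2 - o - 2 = (o - 1)*(o^2 + 3*o + 2) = (o - 1)*(o + 1)*(o + 2)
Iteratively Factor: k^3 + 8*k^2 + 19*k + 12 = (k + 4)*(k^2 + 4*k + 3) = (k + 1)*(k + 4)*(k + 3)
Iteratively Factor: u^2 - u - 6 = (u - 3)*(u + 2)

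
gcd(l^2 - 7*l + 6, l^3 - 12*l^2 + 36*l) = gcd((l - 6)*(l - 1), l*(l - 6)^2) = l - 6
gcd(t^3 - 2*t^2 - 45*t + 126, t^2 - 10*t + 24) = t - 6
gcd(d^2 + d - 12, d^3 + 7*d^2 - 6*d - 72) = d^2 + d - 12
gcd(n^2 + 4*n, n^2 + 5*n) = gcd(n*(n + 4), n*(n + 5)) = n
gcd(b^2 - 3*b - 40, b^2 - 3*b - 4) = 1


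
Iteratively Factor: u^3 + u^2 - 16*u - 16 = (u + 1)*(u^2 - 16) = (u + 1)*(u + 4)*(u - 4)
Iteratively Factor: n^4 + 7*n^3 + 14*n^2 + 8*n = (n + 2)*(n^3 + 5*n^2 + 4*n) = (n + 1)*(n + 2)*(n^2 + 4*n) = (n + 1)*(n + 2)*(n + 4)*(n)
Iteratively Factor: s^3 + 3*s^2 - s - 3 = (s + 1)*(s^2 + 2*s - 3) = (s + 1)*(s + 3)*(s - 1)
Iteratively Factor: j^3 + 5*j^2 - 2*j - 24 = (j - 2)*(j^2 + 7*j + 12) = (j - 2)*(j + 4)*(j + 3)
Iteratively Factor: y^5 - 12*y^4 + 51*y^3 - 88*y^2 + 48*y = (y - 4)*(y^4 - 8*y^3 + 19*y^2 - 12*y) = (y - 4)^2*(y^3 - 4*y^2 + 3*y) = y*(y - 4)^2*(y^2 - 4*y + 3) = y*(y - 4)^2*(y - 1)*(y - 3)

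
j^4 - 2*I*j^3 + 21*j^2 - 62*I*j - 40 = (j - 4*I)*(j - 2*I)*(j - I)*(j + 5*I)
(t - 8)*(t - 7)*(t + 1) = t^3 - 14*t^2 + 41*t + 56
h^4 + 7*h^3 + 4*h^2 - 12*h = h*(h - 1)*(h + 2)*(h + 6)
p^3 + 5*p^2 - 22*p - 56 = (p - 4)*(p + 2)*(p + 7)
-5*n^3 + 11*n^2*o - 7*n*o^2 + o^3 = (-5*n + o)*(-n + o)^2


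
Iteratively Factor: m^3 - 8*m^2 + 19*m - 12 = (m - 4)*(m^2 - 4*m + 3) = (m - 4)*(m - 1)*(m - 3)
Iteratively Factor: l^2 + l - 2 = (l + 2)*(l - 1)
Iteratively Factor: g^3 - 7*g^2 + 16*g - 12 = (g - 2)*(g^2 - 5*g + 6) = (g - 3)*(g - 2)*(g - 2)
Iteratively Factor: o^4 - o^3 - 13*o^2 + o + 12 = (o + 1)*(o^3 - 2*o^2 - 11*o + 12) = (o - 4)*(o + 1)*(o^2 + 2*o - 3) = (o - 4)*(o + 1)*(o + 3)*(o - 1)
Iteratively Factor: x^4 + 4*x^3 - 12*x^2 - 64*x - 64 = (x + 2)*(x^3 + 2*x^2 - 16*x - 32) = (x - 4)*(x + 2)*(x^2 + 6*x + 8) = (x - 4)*(x + 2)*(x + 4)*(x + 2)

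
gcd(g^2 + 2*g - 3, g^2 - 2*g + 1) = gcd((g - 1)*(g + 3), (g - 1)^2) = g - 1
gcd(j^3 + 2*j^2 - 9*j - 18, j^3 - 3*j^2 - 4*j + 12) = j^2 - j - 6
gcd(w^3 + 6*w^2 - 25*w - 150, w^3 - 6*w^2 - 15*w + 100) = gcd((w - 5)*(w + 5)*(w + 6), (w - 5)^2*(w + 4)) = w - 5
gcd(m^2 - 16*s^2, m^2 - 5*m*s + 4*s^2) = -m + 4*s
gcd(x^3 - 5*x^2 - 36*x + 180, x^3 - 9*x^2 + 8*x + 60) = x^2 - 11*x + 30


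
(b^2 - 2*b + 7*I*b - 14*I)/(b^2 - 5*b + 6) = (b + 7*I)/(b - 3)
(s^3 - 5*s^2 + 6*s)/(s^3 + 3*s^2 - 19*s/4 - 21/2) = 4*s*(s - 3)/(4*s^2 + 20*s + 21)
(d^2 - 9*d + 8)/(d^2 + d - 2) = (d - 8)/(d + 2)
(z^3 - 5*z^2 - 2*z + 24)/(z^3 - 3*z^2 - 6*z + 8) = (z - 3)/(z - 1)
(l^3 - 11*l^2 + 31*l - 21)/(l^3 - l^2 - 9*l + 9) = (l - 7)/(l + 3)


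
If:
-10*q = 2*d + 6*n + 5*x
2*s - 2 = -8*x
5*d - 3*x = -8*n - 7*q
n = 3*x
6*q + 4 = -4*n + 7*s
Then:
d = -49/334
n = 54/167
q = -73/334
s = 95/167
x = 18/167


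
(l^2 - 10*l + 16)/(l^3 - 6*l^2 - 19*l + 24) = (l - 2)/(l^2 + 2*l - 3)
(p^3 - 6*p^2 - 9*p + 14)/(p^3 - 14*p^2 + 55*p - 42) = (p + 2)/(p - 6)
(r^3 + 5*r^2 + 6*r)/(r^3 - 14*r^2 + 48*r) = (r^2 + 5*r + 6)/(r^2 - 14*r + 48)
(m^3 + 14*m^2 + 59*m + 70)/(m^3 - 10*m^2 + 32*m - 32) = (m^3 + 14*m^2 + 59*m + 70)/(m^3 - 10*m^2 + 32*m - 32)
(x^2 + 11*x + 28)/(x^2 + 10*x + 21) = (x + 4)/(x + 3)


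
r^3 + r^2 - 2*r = r*(r - 1)*(r + 2)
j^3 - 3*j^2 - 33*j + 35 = (j - 7)*(j - 1)*(j + 5)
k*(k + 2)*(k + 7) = k^3 + 9*k^2 + 14*k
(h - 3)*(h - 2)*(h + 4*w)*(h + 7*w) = h^4 + 11*h^3*w - 5*h^3 + 28*h^2*w^2 - 55*h^2*w + 6*h^2 - 140*h*w^2 + 66*h*w + 168*w^2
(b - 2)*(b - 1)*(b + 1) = b^3 - 2*b^2 - b + 2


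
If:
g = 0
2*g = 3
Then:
No Solution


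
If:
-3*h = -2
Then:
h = 2/3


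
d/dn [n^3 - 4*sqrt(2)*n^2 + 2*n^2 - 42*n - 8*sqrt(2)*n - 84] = 3*n^2 - 8*sqrt(2)*n + 4*n - 42 - 8*sqrt(2)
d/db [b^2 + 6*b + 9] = 2*b + 6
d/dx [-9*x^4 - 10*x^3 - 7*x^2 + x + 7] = -36*x^3 - 30*x^2 - 14*x + 1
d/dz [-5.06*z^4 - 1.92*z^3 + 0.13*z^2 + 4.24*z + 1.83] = -20.24*z^3 - 5.76*z^2 + 0.26*z + 4.24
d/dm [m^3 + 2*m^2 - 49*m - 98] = 3*m^2 + 4*m - 49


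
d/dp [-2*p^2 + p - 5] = 1 - 4*p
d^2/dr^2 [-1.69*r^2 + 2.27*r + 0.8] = -3.38000000000000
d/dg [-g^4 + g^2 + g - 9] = -4*g^3 + 2*g + 1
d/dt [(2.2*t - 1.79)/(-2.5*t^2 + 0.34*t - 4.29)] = (5.5*t^2 - 8.95*t - 8.8294)/(6.25*t^4 - 1.7*t^3 + 21.5656*t^2 - 2.9172*t + 18.4041)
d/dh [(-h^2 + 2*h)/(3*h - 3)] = (-h^2 + 2*h - 2)/(3*(h^2 - 2*h + 1))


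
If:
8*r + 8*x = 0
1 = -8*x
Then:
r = 1/8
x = -1/8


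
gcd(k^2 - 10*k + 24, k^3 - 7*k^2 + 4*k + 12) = k - 6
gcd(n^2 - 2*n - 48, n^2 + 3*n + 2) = 1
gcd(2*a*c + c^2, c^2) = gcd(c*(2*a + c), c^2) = c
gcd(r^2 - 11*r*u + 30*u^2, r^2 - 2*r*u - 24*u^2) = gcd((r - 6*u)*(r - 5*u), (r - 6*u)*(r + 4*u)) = r - 6*u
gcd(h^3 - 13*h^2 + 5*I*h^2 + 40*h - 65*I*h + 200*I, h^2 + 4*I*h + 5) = h + 5*I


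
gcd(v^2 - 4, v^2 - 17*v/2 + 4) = 1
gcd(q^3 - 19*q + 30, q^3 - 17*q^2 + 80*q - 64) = 1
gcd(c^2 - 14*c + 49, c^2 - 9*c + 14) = c - 7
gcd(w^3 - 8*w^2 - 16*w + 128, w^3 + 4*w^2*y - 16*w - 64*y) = w^2 - 16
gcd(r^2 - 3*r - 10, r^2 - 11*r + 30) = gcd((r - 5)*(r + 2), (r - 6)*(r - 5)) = r - 5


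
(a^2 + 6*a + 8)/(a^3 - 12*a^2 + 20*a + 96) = (a + 4)/(a^2 - 14*a + 48)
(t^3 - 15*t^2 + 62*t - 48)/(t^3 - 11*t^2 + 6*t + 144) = (t - 1)/(t + 3)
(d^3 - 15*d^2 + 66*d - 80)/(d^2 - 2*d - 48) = (d^2 - 7*d + 10)/(d + 6)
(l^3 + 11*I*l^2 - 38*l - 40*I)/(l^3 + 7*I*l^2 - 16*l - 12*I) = (l^2 + 9*I*l - 20)/(l^2 + 5*I*l - 6)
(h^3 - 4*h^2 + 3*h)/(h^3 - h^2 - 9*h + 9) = h/(h + 3)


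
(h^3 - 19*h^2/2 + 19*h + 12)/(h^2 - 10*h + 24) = h + 1/2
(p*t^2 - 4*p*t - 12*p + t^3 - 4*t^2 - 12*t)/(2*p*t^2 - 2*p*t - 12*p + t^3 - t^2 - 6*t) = (p*t - 6*p + t^2 - 6*t)/(2*p*t - 6*p + t^2 - 3*t)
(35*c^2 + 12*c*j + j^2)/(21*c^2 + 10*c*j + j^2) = (5*c + j)/(3*c + j)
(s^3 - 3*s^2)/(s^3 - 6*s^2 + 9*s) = s/(s - 3)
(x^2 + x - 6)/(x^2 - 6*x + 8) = (x + 3)/(x - 4)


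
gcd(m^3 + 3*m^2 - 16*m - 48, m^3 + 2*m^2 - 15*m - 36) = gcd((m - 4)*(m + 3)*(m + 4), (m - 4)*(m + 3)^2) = m^2 - m - 12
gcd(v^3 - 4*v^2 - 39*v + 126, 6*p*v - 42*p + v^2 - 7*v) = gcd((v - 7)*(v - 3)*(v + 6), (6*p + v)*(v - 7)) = v - 7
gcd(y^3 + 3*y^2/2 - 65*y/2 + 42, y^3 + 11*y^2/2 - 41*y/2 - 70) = y^2 + 3*y - 28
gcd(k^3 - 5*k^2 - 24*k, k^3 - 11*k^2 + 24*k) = k^2 - 8*k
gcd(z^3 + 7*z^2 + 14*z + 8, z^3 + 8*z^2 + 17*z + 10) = z^2 + 3*z + 2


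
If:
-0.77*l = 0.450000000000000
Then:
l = -0.58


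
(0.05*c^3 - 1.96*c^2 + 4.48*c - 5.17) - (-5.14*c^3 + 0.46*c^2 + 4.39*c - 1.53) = 5.19*c^3 - 2.42*c^2 + 0.0900000000000007*c - 3.64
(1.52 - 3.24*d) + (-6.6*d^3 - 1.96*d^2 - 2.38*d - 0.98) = -6.6*d^3 - 1.96*d^2 - 5.62*d + 0.54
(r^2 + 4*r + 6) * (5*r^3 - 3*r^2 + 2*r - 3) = 5*r^5 + 17*r^4 + 20*r^3 - 13*r^2 - 18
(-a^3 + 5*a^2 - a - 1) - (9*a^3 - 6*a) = -10*a^3 + 5*a^2 + 5*a - 1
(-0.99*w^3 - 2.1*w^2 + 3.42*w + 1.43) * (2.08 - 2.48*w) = 2.4552*w^4 + 3.1488*w^3 - 12.8496*w^2 + 3.5672*w + 2.9744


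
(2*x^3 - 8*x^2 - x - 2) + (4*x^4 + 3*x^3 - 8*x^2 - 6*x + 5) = 4*x^4 + 5*x^3 - 16*x^2 - 7*x + 3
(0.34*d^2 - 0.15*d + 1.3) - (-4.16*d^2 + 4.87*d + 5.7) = 4.5*d^2 - 5.02*d - 4.4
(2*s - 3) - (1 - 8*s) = 10*s - 4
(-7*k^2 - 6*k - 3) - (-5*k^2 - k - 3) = -2*k^2 - 5*k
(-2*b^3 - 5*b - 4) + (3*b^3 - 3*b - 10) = b^3 - 8*b - 14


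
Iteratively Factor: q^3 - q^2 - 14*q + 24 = (q + 4)*(q^2 - 5*q + 6) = (q - 2)*(q + 4)*(q - 3)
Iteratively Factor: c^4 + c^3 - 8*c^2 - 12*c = (c - 3)*(c^3 + 4*c^2 + 4*c) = (c - 3)*(c + 2)*(c^2 + 2*c) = (c - 3)*(c + 2)^2*(c)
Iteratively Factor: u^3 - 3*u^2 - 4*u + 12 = (u - 3)*(u^2 - 4) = (u - 3)*(u + 2)*(u - 2)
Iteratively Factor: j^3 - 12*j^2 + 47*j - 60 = (j - 5)*(j^2 - 7*j + 12) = (j - 5)*(j - 4)*(j - 3)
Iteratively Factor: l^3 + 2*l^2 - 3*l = (l + 3)*(l^2 - l) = l*(l + 3)*(l - 1)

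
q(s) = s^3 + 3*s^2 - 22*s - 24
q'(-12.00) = 338.00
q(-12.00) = -1056.00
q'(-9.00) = 167.00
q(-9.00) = -312.00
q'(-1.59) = -23.96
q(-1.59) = 14.54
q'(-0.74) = -24.80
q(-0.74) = -6.48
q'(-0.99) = -25.00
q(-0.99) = -0.25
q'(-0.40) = -23.92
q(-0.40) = -14.78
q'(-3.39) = -7.86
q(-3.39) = 46.10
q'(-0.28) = -23.44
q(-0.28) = -17.63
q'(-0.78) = -24.85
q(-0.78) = -5.49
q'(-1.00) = -25.00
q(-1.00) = 0.00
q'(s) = 3*s^2 + 6*s - 22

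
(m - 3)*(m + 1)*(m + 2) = m^3 - 7*m - 6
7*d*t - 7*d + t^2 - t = (7*d + t)*(t - 1)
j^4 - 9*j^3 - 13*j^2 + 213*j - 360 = (j - 8)*(j - 3)^2*(j + 5)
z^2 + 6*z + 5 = (z + 1)*(z + 5)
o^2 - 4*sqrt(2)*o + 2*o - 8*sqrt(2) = (o + 2)*(o - 4*sqrt(2))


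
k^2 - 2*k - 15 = (k - 5)*(k + 3)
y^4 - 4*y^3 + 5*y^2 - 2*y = y*(y - 2)*(y - 1)^2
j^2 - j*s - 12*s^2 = (j - 4*s)*(j + 3*s)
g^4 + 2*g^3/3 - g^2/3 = g^2*(g - 1/3)*(g + 1)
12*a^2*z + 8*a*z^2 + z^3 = z*(2*a + z)*(6*a + z)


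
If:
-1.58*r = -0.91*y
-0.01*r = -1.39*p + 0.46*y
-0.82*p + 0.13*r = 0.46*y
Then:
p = 0.00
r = 0.00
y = 0.00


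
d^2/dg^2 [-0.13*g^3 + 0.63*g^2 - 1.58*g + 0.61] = 1.26 - 0.78*g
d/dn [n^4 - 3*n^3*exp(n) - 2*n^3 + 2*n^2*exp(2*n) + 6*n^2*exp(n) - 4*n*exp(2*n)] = -3*n^3*exp(n) + 4*n^3 + 4*n^2*exp(2*n) - 3*n^2*exp(n) - 6*n^2 - 4*n*exp(2*n) + 12*n*exp(n) - 4*exp(2*n)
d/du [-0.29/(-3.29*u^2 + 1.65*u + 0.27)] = (0.4785 - 1.9082*u)/(-3.29*u^2 + 1.65*u + 0.27)^2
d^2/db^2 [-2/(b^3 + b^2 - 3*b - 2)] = 4*((3*b + 1)*(b^3 + b^2 - 3*b - 2) - (3*b^2 + 2*b - 3)^2)/(b^3 + b^2 - 3*b - 2)^3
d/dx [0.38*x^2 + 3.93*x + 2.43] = 0.76*x + 3.93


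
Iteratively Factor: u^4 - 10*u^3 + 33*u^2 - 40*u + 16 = (u - 4)*(u^3 - 6*u^2 + 9*u - 4) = (u - 4)^2*(u^2 - 2*u + 1) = (u - 4)^2*(u - 1)*(u - 1)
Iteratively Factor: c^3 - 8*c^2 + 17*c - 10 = (c - 5)*(c^2 - 3*c + 2) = (c - 5)*(c - 1)*(c - 2)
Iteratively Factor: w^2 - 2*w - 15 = (w + 3)*(w - 5)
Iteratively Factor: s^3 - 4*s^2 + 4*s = (s - 2)*(s^2 - 2*s) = s*(s - 2)*(s - 2)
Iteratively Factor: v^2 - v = (v - 1)*(v)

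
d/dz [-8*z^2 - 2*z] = -16*z - 2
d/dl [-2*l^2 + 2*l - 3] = 2 - 4*l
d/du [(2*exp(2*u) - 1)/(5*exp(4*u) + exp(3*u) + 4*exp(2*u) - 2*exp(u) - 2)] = (-20*exp(5*u) - 2*exp(4*u) + 20*exp(3*u) - exp(2*u) - 2)*exp(u)/(25*exp(8*u) + 10*exp(7*u) + 41*exp(6*u) - 12*exp(5*u) - 8*exp(4*u) - 20*exp(3*u) - 12*exp(2*u) + 8*exp(u) + 4)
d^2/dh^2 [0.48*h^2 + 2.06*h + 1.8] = 0.960000000000000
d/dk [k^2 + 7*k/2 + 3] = 2*k + 7/2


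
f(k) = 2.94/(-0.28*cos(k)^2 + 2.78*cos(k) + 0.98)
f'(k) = 2.94*(-0.56*sin(k)*cos(k) + 2.78*sin(k))/(-0.28*cos(k)^2 + 2.78*cos(k) + 0.98)^2 = (8.1732 - 1.6464*cos(k))*sin(k)/(-0.28*cos(k)^2 + 2.78*cos(k) + 0.98)^2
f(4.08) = -3.86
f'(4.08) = -12.74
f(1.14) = 1.41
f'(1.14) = 1.55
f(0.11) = 0.85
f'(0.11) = 0.06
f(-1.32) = 1.78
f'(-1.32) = -2.75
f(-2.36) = -2.59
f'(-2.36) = -5.11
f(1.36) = 1.90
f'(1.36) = 3.19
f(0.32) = 0.87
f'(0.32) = 0.18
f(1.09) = 1.33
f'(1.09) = 1.35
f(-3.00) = -1.44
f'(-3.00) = -0.33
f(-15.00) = -2.27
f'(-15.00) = -3.66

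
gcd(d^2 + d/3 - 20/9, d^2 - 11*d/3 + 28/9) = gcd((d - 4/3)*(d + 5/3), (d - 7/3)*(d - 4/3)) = d - 4/3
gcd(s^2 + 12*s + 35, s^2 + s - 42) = s + 7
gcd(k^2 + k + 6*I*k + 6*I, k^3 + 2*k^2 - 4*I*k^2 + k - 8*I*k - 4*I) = k + 1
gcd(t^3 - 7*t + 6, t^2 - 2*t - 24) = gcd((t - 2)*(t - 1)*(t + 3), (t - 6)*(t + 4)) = 1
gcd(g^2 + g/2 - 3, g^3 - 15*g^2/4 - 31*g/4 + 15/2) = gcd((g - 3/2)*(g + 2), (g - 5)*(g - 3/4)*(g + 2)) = g + 2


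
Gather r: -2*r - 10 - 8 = -2*r - 18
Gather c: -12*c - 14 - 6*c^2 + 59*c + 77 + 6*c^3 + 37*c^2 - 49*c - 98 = 6*c^3 + 31*c^2 - 2*c - 35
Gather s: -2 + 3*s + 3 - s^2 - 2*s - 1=-s^2 + s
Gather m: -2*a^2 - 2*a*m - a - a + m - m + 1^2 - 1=-2*a^2 - 2*a*m - 2*a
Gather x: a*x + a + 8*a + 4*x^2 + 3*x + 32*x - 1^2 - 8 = 9*a + 4*x^2 + x*(a + 35) - 9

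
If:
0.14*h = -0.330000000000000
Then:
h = -2.36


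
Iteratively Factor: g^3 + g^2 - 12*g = (g + 4)*(g^2 - 3*g) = g*(g + 4)*(g - 3)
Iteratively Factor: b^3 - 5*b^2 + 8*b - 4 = (b - 2)*(b^2 - 3*b + 2) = (b - 2)*(b - 1)*(b - 2)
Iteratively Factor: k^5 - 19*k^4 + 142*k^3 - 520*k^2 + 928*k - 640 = (k - 4)*(k^4 - 15*k^3 + 82*k^2 - 192*k + 160) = (k - 4)*(k - 2)*(k^3 - 13*k^2 + 56*k - 80) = (k - 4)^2*(k - 2)*(k^2 - 9*k + 20) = (k - 5)*(k - 4)^2*(k - 2)*(k - 4)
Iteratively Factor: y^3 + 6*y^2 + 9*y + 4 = (y + 1)*(y^2 + 5*y + 4) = (y + 1)*(y + 4)*(y + 1)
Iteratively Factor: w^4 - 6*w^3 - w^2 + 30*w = (w)*(w^3 - 6*w^2 - w + 30) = w*(w + 2)*(w^2 - 8*w + 15) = w*(w - 3)*(w + 2)*(w - 5)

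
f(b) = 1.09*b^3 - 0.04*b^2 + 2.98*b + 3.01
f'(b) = 3.27*b^2 - 0.08*b + 2.98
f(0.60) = 5.02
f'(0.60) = 4.11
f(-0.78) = 0.14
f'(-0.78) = 5.03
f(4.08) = 88.53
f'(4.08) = 57.09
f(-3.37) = -49.20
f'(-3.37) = 40.39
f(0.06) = 3.19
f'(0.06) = 2.99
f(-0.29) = 2.12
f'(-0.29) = 3.28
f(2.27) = 22.32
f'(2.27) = 19.65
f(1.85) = 15.29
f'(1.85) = 14.02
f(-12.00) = -1922.03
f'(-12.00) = 474.82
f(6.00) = 254.89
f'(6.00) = 120.22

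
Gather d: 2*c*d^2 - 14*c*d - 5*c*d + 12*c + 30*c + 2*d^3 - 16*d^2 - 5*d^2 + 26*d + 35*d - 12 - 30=42*c + 2*d^3 + d^2*(2*c - 21) + d*(61 - 19*c) - 42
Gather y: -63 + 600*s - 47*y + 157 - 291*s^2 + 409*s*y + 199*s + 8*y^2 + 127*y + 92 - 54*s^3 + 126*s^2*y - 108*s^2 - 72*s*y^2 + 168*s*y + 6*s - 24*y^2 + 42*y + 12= -54*s^3 - 399*s^2 + 805*s + y^2*(-72*s - 16) + y*(126*s^2 + 577*s + 122) + 198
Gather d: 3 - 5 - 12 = -14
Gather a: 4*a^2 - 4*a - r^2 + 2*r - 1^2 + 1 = 4*a^2 - 4*a - r^2 + 2*r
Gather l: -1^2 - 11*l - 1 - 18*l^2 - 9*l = -18*l^2 - 20*l - 2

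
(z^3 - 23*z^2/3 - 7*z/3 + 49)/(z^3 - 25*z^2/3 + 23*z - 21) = (3*z^2 - 14*z - 49)/(3*z^2 - 16*z + 21)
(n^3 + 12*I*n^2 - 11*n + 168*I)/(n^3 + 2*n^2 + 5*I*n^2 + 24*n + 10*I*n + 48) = (n + 7*I)/(n + 2)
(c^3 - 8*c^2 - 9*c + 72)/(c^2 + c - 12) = (c^2 - 5*c - 24)/(c + 4)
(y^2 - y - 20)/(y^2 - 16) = (y - 5)/(y - 4)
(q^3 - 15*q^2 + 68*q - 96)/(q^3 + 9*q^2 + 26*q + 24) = (q^3 - 15*q^2 + 68*q - 96)/(q^3 + 9*q^2 + 26*q + 24)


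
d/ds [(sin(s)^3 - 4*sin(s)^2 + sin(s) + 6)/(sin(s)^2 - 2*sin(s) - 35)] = (sin(s)^4 - 4*sin(s)^3 - 98*sin(s)^2 + 268*sin(s) - 23)*cos(s)/((sin(s) - 7)^2*(sin(s) + 5)^2)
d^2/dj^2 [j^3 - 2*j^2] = 6*j - 4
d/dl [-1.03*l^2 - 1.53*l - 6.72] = -2.06*l - 1.53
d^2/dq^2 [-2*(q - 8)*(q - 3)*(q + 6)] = 20 - 12*q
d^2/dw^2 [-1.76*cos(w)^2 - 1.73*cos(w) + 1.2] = 1.73*cos(w) + 3.52*cos(2*w)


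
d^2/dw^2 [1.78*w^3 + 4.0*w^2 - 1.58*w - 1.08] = 10.68*w + 8.0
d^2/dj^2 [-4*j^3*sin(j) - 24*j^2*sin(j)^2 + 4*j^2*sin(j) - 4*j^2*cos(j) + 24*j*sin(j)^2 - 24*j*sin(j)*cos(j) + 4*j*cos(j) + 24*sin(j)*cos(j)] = 4*j^3*sin(j) - 4*j^2*sin(j) - 20*j^2*cos(j) - 48*j^2*cos(2*j) - 8*j*sin(j) + 12*j*cos(j) + 48*sqrt(2)*j*cos(2*j + pi/4) - 8*cos(j) - 24*cos(2*j) - 24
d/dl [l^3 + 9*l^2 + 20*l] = 3*l^2 + 18*l + 20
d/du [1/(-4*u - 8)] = 1/(4*(u + 2)^2)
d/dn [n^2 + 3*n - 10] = 2*n + 3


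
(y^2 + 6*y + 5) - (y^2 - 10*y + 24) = 16*y - 19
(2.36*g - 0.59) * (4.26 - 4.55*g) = -10.738*g^2 + 12.7381*g - 2.5134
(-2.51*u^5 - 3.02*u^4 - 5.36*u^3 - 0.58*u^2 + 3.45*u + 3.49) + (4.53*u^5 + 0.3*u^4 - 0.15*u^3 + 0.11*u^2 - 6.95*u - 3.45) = 2.02*u^5 - 2.72*u^4 - 5.51*u^3 - 0.47*u^2 - 3.5*u + 0.04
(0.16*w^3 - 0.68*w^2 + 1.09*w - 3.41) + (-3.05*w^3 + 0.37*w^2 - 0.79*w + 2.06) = -2.89*w^3 - 0.31*w^2 + 0.3*w - 1.35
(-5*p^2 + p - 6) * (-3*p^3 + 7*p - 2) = 15*p^5 - 3*p^4 - 17*p^3 + 17*p^2 - 44*p + 12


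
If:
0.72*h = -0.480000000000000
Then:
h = -0.67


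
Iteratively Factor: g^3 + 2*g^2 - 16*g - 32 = (g + 4)*(g^2 - 2*g - 8) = (g - 4)*(g + 4)*(g + 2)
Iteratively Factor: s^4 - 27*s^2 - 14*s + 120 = (s - 5)*(s^3 + 5*s^2 - 2*s - 24) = (s - 5)*(s + 4)*(s^2 + s - 6) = (s - 5)*(s - 2)*(s + 4)*(s + 3)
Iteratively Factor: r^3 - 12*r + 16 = (r - 2)*(r^2 + 2*r - 8) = (r - 2)*(r + 4)*(r - 2)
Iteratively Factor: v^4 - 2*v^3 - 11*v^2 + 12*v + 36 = (v + 2)*(v^3 - 4*v^2 - 3*v + 18) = (v - 3)*(v + 2)*(v^2 - v - 6) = (v - 3)^2*(v + 2)*(v + 2)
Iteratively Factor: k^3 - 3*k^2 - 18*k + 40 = (k - 2)*(k^2 - k - 20) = (k - 2)*(k + 4)*(k - 5)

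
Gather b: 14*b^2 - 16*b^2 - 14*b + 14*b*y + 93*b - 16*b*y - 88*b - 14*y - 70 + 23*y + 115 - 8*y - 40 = -2*b^2 + b*(-2*y - 9) + y + 5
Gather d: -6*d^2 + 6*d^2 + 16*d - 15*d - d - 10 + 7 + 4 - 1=0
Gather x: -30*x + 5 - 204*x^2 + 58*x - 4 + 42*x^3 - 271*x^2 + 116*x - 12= 42*x^3 - 475*x^2 + 144*x - 11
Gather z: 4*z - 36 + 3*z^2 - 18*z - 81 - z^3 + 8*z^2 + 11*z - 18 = -z^3 + 11*z^2 - 3*z - 135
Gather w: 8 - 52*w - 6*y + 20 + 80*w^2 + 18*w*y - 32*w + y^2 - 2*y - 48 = 80*w^2 + w*(18*y - 84) + y^2 - 8*y - 20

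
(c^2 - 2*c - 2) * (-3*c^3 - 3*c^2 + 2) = -3*c^5 + 3*c^4 + 12*c^3 + 8*c^2 - 4*c - 4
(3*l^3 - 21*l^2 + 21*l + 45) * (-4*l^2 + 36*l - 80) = -12*l^5 + 192*l^4 - 1080*l^3 + 2256*l^2 - 60*l - 3600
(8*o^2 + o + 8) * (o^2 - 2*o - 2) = 8*o^4 - 15*o^3 - 10*o^2 - 18*o - 16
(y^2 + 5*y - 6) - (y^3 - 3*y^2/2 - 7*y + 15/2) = -y^3 + 5*y^2/2 + 12*y - 27/2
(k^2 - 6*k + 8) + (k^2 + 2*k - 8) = 2*k^2 - 4*k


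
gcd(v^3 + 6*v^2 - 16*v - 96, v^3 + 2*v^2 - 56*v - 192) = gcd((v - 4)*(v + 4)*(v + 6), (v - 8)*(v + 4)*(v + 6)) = v^2 + 10*v + 24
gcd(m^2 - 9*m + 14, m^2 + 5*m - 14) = m - 2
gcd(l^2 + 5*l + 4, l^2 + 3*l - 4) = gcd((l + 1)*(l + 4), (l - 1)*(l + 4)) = l + 4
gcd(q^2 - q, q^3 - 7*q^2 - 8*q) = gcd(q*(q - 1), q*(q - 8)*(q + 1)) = q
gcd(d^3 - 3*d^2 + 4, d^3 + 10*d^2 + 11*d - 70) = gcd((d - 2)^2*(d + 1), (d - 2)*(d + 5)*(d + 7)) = d - 2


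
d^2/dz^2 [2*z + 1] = 0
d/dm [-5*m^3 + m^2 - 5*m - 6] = -15*m^2 + 2*m - 5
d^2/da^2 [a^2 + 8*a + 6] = 2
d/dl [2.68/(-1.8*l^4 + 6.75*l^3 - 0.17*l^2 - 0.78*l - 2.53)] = (19.296*l^3 - 54.27*l^2 + 0.9112*l + 2.0904)/(1.8*l^4 - 6.75*l^3 + 0.17*l^2 + 0.78*l + 2.53)^2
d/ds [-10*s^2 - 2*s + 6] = -20*s - 2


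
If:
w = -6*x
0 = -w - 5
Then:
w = -5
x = 5/6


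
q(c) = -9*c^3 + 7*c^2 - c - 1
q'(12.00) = -3721.00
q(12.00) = -14557.00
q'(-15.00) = -6286.00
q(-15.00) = 31964.00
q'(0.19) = 0.69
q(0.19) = -1.00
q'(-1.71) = -103.89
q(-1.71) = 66.18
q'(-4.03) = -495.92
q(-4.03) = 705.77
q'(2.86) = -181.81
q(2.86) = -157.15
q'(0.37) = 0.48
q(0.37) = -0.87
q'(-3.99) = -486.70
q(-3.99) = 686.12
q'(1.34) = -30.72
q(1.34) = -11.43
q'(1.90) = -71.87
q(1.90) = -39.36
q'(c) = -27*c^2 + 14*c - 1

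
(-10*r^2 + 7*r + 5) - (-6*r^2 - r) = -4*r^2 + 8*r + 5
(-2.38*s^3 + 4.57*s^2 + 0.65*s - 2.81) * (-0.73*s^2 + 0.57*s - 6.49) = 1.7374*s^5 - 4.6927*s^4 + 17.5766*s^3 - 27.2375*s^2 - 5.8202*s + 18.2369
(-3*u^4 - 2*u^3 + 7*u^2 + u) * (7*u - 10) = -21*u^5 + 16*u^4 + 69*u^3 - 63*u^2 - 10*u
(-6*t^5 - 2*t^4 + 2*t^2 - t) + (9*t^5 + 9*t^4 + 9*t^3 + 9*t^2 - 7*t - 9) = 3*t^5 + 7*t^4 + 9*t^3 + 11*t^2 - 8*t - 9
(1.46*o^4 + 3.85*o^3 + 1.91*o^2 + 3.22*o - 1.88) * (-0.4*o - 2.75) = -0.584*o^5 - 5.555*o^4 - 11.3515*o^3 - 6.5405*o^2 - 8.103*o + 5.17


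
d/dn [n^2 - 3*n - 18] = 2*n - 3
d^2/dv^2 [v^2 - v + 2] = 2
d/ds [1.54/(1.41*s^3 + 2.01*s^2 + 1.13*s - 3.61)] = (-6.5142*s^2 - 6.1908*s - 1.7402)/(1.41*s^3 + 2.01*s^2 + 1.13*s - 3.61)^2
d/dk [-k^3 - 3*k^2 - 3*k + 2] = -3*k^2 - 6*k - 3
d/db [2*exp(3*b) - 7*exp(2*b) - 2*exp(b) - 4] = (6*exp(2*b) - 14*exp(b) - 2)*exp(b)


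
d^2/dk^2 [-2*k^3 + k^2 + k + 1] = 2 - 12*k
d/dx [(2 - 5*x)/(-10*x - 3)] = 35/(10*x + 3)^2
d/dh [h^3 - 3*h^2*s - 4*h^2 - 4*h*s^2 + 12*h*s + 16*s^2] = 3*h^2 - 6*h*s - 8*h - 4*s^2 + 12*s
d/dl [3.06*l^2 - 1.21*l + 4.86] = 6.12*l - 1.21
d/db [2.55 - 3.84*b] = -3.84000000000000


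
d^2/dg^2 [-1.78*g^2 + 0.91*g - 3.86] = -3.56000000000000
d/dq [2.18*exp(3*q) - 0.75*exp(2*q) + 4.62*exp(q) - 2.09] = (6.54*exp(2*q) - 1.5*exp(q) + 4.62)*exp(q)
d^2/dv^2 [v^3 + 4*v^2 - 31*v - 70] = 6*v + 8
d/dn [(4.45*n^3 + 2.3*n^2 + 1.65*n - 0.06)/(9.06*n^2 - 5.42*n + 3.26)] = (40.317*n^4 - 48.238*n^3 + 16.106*n^2 + 16.0832*n + 5.0538)/(82.0836*n^4 - 98.2104*n^3 + 88.4476*n^2 - 35.3384*n + 10.6276)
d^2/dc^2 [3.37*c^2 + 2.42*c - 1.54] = 6.74000000000000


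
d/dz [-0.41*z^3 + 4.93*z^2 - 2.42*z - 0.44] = -1.23*z^2 + 9.86*z - 2.42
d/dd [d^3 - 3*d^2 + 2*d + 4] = 3*d^2 - 6*d + 2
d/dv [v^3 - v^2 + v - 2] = 3*v^2 - 2*v + 1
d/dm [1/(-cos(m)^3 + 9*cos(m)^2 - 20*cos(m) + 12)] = (-3*cos(m)^2 + 18*cos(m) - 20)*sin(m)/(cos(m)^3 - 9*cos(m)^2 + 20*cos(m) - 12)^2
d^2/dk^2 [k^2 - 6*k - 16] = 2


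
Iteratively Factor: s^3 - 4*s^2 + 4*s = (s - 2)*(s^2 - 2*s) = s*(s - 2)*(s - 2)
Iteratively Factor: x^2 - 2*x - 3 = (x - 3)*(x + 1)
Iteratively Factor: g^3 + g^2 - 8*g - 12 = (g + 2)*(g^2 - g - 6) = (g - 3)*(g + 2)*(g + 2)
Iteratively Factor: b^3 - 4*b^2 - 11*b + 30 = (b + 3)*(b^2 - 7*b + 10) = (b - 2)*(b + 3)*(b - 5)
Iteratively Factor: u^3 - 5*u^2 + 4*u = (u)*(u^2 - 5*u + 4) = u*(u - 4)*(u - 1)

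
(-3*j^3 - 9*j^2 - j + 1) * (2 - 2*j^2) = 6*j^5 + 18*j^4 - 4*j^3 - 20*j^2 - 2*j + 2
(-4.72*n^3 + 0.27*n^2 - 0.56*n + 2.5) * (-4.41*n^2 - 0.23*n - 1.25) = 20.8152*n^5 - 0.1051*n^4 + 8.3075*n^3 - 11.2337*n^2 + 0.125*n - 3.125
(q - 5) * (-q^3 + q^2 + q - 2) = -q^4 + 6*q^3 - 4*q^2 - 7*q + 10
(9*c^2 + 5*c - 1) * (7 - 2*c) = -18*c^3 + 53*c^2 + 37*c - 7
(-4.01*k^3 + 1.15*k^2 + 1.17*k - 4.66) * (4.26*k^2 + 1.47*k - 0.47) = -17.0826*k^5 - 0.9957*k^4 + 8.5594*k^3 - 18.6722*k^2 - 7.4001*k + 2.1902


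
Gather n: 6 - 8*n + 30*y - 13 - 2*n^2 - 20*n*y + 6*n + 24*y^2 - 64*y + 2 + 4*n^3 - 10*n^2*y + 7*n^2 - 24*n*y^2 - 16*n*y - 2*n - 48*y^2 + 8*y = 4*n^3 + n^2*(5 - 10*y) + n*(-24*y^2 - 36*y - 4) - 24*y^2 - 26*y - 5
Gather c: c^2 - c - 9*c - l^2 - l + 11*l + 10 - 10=c^2 - 10*c - l^2 + 10*l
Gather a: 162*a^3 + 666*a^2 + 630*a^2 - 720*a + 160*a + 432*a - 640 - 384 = 162*a^3 + 1296*a^2 - 128*a - 1024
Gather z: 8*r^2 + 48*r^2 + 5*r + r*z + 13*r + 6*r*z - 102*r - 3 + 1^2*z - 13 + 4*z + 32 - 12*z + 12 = 56*r^2 - 84*r + z*(7*r - 7) + 28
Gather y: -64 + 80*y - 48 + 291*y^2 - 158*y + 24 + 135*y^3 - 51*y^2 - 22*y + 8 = 135*y^3 + 240*y^2 - 100*y - 80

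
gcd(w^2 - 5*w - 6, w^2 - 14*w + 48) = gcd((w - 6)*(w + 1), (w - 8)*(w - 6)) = w - 6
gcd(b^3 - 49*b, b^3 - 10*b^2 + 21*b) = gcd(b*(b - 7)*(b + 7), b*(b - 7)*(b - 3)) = b^2 - 7*b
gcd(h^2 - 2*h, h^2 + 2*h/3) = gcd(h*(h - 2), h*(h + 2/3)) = h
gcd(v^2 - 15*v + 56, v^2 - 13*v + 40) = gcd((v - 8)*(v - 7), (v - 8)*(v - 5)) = v - 8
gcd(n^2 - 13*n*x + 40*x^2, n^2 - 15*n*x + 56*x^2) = -n + 8*x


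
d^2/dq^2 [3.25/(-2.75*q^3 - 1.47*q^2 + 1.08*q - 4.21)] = ((53.625*q + 9.555)*(2.75*q^3 + 1.47*q^2 - 1.08*q + 4.21) - 3.25*(8.25*q^2 + 2.94*q - 1.08)*(16.5*q^2 + 5.88*q - 2.16))/(2.75*q^3 + 1.47*q^2 - 1.08*q + 4.21)^3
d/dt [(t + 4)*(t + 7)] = 2*t + 11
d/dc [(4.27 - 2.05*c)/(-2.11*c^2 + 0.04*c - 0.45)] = (-4.3255*c^2 + 18.0194*c + 0.7517)/(4.4521*c^4 - 0.1688*c^3 + 1.9006*c^2 - 0.036*c + 0.2025)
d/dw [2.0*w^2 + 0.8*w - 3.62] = 4.0*w + 0.8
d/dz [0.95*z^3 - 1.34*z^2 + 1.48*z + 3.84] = 2.85*z^2 - 2.68*z + 1.48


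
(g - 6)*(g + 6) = g^2 - 36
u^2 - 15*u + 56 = (u - 8)*(u - 7)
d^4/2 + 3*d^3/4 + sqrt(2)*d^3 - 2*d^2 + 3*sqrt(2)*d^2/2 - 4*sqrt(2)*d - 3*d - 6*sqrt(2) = (d/2 + sqrt(2))*(d - 2)*(d + 3/2)*(d + 2)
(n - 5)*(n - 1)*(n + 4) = n^3 - 2*n^2 - 19*n + 20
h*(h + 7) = h^2 + 7*h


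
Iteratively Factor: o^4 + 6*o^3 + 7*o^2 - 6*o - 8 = (o + 4)*(o^3 + 2*o^2 - o - 2) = (o + 1)*(o + 4)*(o^2 + o - 2) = (o + 1)*(o + 2)*(o + 4)*(o - 1)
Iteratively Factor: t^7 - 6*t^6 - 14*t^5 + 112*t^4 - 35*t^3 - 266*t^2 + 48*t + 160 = (t - 1)*(t^6 - 5*t^5 - 19*t^4 + 93*t^3 + 58*t^2 - 208*t - 160) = (t - 1)*(t + 1)*(t^5 - 6*t^4 - 13*t^3 + 106*t^2 - 48*t - 160) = (t - 2)*(t - 1)*(t + 1)*(t^4 - 4*t^3 - 21*t^2 + 64*t + 80) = (t - 5)*(t - 2)*(t - 1)*(t + 1)*(t^3 + t^2 - 16*t - 16) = (t - 5)*(t - 2)*(t - 1)*(t + 1)^2*(t^2 - 16) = (t - 5)*(t - 2)*(t - 1)*(t + 1)^2*(t + 4)*(t - 4)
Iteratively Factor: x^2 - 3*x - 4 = (x - 4)*(x + 1)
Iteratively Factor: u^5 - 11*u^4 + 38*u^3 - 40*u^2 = (u - 2)*(u^4 - 9*u^3 + 20*u^2) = (u - 5)*(u - 2)*(u^3 - 4*u^2) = (u - 5)*(u - 4)*(u - 2)*(u^2) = u*(u - 5)*(u - 4)*(u - 2)*(u)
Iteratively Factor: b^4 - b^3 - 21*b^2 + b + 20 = (b + 1)*(b^3 - 2*b^2 - 19*b + 20) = (b - 5)*(b + 1)*(b^2 + 3*b - 4) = (b - 5)*(b + 1)*(b + 4)*(b - 1)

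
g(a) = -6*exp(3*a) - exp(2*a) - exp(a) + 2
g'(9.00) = -9576999658873.73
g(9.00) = -3192355111681.01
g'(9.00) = -9576999658873.73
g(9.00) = -3192355111681.01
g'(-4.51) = -0.01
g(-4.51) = 1.99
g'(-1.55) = -0.47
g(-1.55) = 1.69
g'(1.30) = -919.84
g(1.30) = -311.55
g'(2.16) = -11894.53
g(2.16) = -3993.69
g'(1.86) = -4860.24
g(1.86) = -1636.12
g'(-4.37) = -0.01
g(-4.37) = 1.99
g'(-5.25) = -0.01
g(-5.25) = 1.99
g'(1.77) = -3717.11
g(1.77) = -1252.44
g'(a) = -18*exp(3*a) - 2*exp(2*a) - exp(a)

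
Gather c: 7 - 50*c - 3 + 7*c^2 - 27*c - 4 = 7*c^2 - 77*c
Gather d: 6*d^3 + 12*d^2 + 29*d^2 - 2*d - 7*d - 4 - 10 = 6*d^3 + 41*d^2 - 9*d - 14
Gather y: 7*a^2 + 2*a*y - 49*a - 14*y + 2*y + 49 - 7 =7*a^2 - 49*a + y*(2*a - 12) + 42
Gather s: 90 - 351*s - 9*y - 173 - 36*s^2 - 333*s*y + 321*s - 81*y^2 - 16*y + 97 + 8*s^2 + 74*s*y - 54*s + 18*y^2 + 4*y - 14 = -28*s^2 + s*(-259*y - 84) - 63*y^2 - 21*y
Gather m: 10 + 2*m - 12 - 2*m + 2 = 0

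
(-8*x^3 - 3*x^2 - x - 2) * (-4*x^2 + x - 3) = 32*x^5 + 4*x^4 + 25*x^3 + 16*x^2 + x + 6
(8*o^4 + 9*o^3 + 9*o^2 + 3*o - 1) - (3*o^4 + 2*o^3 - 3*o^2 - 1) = 5*o^4 + 7*o^3 + 12*o^2 + 3*o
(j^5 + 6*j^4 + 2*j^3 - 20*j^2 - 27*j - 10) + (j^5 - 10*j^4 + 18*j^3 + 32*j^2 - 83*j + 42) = 2*j^5 - 4*j^4 + 20*j^3 + 12*j^2 - 110*j + 32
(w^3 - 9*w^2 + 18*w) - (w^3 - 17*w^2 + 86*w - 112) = 8*w^2 - 68*w + 112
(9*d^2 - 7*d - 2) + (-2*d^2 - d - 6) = 7*d^2 - 8*d - 8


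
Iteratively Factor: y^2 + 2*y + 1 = (y + 1)*(y + 1)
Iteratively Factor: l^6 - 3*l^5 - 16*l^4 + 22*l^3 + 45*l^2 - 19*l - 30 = (l + 1)*(l^5 - 4*l^4 - 12*l^3 + 34*l^2 + 11*l - 30) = (l - 2)*(l + 1)*(l^4 - 2*l^3 - 16*l^2 + 2*l + 15) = (l - 2)*(l - 1)*(l + 1)*(l^3 - l^2 - 17*l - 15) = (l - 5)*(l - 2)*(l - 1)*(l + 1)*(l^2 + 4*l + 3) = (l - 5)*(l - 2)*(l - 1)*(l + 1)^2*(l + 3)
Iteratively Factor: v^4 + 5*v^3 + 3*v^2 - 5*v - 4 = (v + 1)*(v^3 + 4*v^2 - v - 4) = (v - 1)*(v + 1)*(v^2 + 5*v + 4) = (v - 1)*(v + 1)^2*(v + 4)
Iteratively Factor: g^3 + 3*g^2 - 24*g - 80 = (g + 4)*(g^2 - g - 20) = (g - 5)*(g + 4)*(g + 4)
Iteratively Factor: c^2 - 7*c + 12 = (c - 3)*(c - 4)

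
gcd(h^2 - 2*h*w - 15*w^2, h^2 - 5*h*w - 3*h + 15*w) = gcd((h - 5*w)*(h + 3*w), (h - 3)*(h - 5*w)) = -h + 5*w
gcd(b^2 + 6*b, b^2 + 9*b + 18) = b + 6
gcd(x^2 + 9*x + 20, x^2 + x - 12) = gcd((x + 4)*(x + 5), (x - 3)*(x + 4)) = x + 4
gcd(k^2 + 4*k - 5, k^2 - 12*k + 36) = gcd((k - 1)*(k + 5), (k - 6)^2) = 1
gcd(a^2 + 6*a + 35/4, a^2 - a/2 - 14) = a + 7/2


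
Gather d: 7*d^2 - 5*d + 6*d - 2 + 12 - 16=7*d^2 + d - 6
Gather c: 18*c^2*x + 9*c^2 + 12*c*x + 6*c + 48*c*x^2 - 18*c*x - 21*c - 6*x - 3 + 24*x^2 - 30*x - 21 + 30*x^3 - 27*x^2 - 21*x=c^2*(18*x + 9) + c*(48*x^2 - 6*x - 15) + 30*x^3 - 3*x^2 - 57*x - 24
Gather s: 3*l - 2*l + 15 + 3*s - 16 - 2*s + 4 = l + s + 3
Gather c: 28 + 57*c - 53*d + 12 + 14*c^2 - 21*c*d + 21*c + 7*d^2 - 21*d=14*c^2 + c*(78 - 21*d) + 7*d^2 - 74*d + 40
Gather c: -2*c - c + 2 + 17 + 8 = 27 - 3*c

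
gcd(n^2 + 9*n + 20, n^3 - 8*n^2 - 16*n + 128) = n + 4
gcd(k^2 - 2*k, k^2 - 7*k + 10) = k - 2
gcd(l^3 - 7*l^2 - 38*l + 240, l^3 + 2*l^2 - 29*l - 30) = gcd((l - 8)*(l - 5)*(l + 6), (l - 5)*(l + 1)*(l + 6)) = l^2 + l - 30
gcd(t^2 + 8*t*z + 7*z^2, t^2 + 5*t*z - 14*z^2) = t + 7*z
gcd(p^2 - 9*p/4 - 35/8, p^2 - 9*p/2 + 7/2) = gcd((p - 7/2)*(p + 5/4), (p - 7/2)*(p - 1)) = p - 7/2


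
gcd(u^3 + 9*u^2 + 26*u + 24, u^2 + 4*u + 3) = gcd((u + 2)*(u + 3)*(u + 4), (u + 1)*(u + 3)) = u + 3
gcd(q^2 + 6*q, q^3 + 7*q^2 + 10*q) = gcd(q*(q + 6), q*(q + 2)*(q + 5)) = q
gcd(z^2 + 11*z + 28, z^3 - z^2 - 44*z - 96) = z + 4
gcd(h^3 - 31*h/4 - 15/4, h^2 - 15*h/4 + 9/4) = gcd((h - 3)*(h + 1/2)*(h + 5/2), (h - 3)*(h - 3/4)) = h - 3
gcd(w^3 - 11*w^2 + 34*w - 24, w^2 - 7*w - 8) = 1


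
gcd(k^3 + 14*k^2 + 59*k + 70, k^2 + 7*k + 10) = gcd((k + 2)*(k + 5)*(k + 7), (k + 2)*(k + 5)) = k^2 + 7*k + 10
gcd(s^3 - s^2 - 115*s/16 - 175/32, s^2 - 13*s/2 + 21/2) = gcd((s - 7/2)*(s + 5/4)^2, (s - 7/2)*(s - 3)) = s - 7/2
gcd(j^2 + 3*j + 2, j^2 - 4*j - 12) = j + 2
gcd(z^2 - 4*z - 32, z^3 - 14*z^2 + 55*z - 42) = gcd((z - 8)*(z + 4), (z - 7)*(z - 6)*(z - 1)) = 1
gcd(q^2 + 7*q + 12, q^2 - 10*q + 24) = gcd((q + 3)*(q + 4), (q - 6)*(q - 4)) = 1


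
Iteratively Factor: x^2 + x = (x)*(x + 1)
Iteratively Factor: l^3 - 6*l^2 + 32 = (l + 2)*(l^2 - 8*l + 16) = (l - 4)*(l + 2)*(l - 4)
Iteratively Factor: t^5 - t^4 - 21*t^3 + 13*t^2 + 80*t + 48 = (t + 4)*(t^4 - 5*t^3 - t^2 + 17*t + 12) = (t + 1)*(t + 4)*(t^3 - 6*t^2 + 5*t + 12) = (t + 1)^2*(t + 4)*(t^2 - 7*t + 12) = (t - 4)*(t + 1)^2*(t + 4)*(t - 3)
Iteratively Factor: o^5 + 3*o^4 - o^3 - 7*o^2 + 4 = (o + 1)*(o^4 + 2*o^3 - 3*o^2 - 4*o + 4) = (o - 1)*(o + 1)*(o^3 + 3*o^2 - 4) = (o - 1)^2*(o + 1)*(o^2 + 4*o + 4) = (o - 1)^2*(o + 1)*(o + 2)*(o + 2)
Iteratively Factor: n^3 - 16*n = (n + 4)*(n^2 - 4*n) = n*(n + 4)*(n - 4)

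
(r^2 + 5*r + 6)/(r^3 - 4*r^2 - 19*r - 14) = (r + 3)/(r^2 - 6*r - 7)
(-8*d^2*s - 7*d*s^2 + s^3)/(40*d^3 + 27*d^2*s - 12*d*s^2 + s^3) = s/(-5*d + s)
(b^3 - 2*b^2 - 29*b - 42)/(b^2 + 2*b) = b - 4 - 21/b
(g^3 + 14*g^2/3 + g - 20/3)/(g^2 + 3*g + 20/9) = 3*(g^2 + 3*g - 4)/(3*g + 4)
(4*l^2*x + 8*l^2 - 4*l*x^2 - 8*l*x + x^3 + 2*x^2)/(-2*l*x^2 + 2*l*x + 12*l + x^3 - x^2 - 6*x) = (-2*l + x)/(x - 3)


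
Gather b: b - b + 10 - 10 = 0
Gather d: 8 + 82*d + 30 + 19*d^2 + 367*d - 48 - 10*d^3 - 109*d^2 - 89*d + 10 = -10*d^3 - 90*d^2 + 360*d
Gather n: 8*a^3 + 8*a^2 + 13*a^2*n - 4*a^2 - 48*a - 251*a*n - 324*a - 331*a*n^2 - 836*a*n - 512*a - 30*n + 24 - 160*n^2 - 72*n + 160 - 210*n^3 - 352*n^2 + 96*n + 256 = 8*a^3 + 4*a^2 - 884*a - 210*n^3 + n^2*(-331*a - 512) + n*(13*a^2 - 1087*a - 6) + 440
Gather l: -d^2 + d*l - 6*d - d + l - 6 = -d^2 - 7*d + l*(d + 1) - 6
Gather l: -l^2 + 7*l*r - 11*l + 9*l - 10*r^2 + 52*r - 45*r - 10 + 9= -l^2 + l*(7*r - 2) - 10*r^2 + 7*r - 1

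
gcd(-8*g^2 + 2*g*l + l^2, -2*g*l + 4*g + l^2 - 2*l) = 2*g - l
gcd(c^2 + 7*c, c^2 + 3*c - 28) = c + 7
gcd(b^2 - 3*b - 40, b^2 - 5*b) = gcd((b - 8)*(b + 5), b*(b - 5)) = 1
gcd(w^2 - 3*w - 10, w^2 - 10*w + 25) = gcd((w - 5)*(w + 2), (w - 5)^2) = w - 5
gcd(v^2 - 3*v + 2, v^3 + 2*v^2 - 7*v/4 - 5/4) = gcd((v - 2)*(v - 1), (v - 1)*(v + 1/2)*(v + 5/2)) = v - 1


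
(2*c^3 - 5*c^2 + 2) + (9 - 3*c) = 2*c^3 - 5*c^2 - 3*c + 11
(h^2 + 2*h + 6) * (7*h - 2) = 7*h^3 + 12*h^2 + 38*h - 12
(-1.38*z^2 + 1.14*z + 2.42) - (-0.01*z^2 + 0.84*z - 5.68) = -1.37*z^2 + 0.3*z + 8.1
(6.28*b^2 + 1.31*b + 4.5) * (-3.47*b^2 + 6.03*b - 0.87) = -21.7916*b^4 + 33.3227*b^3 - 13.1793*b^2 + 25.9953*b - 3.915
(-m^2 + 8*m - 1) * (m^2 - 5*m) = -m^4 + 13*m^3 - 41*m^2 + 5*m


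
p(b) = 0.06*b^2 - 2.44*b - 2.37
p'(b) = 0.12*b - 2.44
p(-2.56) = 4.27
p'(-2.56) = -2.75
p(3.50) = -10.18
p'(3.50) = -2.02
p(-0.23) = -1.81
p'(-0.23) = -2.47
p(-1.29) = 0.88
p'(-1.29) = -2.59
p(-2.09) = 2.99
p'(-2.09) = -2.69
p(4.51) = -12.15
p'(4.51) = -1.90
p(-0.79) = -0.40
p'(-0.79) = -2.53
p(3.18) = -9.52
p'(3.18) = -2.06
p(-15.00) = 47.73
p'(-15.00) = -4.24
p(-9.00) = 24.45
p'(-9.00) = -3.52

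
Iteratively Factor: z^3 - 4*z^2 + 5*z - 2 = (z - 1)*(z^2 - 3*z + 2) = (z - 1)^2*(z - 2)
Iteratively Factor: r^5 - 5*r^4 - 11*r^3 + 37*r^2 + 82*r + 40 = (r + 1)*(r^4 - 6*r^3 - 5*r^2 + 42*r + 40) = (r + 1)*(r + 2)*(r^3 - 8*r^2 + 11*r + 20) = (r + 1)^2*(r + 2)*(r^2 - 9*r + 20) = (r - 4)*(r + 1)^2*(r + 2)*(r - 5)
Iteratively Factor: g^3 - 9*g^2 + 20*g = (g - 5)*(g^2 - 4*g) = g*(g - 5)*(g - 4)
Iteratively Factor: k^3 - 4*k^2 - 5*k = (k - 5)*(k^2 + k) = (k - 5)*(k + 1)*(k)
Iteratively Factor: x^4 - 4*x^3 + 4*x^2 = (x - 2)*(x^3 - 2*x^2) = x*(x - 2)*(x^2 - 2*x) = x*(x - 2)^2*(x)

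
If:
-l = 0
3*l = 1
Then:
No Solution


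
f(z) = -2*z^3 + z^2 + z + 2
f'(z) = -6*z^2 + 2*z + 1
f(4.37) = -141.44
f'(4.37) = -104.84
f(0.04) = 2.04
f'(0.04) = 1.07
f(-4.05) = 147.21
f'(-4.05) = -105.52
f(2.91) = -35.91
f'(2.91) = -43.99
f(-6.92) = 705.71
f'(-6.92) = -300.16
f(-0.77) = 2.74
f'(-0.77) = -4.10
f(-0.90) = 3.37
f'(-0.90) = -5.66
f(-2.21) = 26.26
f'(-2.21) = -32.72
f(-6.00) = 464.00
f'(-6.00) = -227.00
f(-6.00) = 464.00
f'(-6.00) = -227.00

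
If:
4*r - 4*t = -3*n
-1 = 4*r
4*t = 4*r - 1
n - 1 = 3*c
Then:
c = -4/9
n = -1/3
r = -1/4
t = -1/2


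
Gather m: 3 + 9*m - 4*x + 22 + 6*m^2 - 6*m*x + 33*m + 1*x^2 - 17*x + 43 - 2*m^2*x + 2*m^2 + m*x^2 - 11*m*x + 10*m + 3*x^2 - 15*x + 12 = m^2*(8 - 2*x) + m*(x^2 - 17*x + 52) + 4*x^2 - 36*x + 80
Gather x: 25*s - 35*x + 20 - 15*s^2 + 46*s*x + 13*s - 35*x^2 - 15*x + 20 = -15*s^2 + 38*s - 35*x^2 + x*(46*s - 50) + 40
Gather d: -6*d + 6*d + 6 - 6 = 0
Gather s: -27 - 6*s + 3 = -6*s - 24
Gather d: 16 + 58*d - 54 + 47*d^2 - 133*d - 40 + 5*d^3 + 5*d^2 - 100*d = 5*d^3 + 52*d^2 - 175*d - 78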